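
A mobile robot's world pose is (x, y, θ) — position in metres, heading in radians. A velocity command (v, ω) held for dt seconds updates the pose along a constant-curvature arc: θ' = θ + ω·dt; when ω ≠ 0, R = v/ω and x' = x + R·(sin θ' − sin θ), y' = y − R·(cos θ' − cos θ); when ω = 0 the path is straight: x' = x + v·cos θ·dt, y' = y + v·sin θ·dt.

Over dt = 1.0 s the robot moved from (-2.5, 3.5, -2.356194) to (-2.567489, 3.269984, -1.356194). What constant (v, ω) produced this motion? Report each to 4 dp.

Δθ = -1.356194 − -2.356194 = 1.000000
ω = Δθ/dt = 1.000000/1.0 = 1.0000
R = −Δy/(cos θ' − cos θ) = 0.2500
v = R·ω = 0.2500·1.0000 = 0.2500

v = 0.2500, ω = 1.0000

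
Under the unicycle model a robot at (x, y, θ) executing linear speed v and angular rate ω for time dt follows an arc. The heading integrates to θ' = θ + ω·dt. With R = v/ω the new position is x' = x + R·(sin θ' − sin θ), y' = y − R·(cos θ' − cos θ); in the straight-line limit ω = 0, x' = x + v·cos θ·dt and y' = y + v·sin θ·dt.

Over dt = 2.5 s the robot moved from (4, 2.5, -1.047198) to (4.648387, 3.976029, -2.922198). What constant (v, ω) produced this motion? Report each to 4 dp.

v = -0.7500, ω = -0.7500

Δθ = -2.922198 − -1.047198 = -1.875000
ω = Δθ/dt = -1.875000/2.5 = -0.7500
R = −Δy/(cos θ' − cos θ) = 1.0000
v = R·ω = 1.0000·-0.7500 = -0.7500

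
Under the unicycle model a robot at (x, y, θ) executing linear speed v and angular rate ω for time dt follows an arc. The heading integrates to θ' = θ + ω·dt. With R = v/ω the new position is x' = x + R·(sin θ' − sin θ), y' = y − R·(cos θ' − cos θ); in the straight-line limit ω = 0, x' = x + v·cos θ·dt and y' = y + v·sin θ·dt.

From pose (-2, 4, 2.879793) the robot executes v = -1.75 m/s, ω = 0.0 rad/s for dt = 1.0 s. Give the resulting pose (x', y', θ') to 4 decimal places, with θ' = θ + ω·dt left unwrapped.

(-0.3096, 3.5471, 2.8798)

θ' = 2.8798 + 0.0·1.0 = 2.8798
ω = 0 → straight: x' = -2 + -1.75·cos(2.8798)·1.0 = -0.3096
y' = 4 + -1.75·sin(2.8798)·1.0 = 3.5471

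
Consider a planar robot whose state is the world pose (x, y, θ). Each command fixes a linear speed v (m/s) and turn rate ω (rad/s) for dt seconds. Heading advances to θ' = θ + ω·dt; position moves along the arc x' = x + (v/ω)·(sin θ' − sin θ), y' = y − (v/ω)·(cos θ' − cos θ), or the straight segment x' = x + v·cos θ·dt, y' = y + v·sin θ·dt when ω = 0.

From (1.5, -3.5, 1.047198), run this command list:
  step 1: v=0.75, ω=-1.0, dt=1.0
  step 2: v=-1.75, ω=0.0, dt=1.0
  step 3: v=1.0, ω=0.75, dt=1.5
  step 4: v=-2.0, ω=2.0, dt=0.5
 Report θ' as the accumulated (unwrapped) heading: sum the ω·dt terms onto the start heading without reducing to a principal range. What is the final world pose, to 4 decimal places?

step 1: θ'=0.0472 (R=-0.7500) → pose (2.1141, -3.1258, 0.0472)
step 2: θ'=0.0472 (straight) → pose (0.3661, -3.2084, 0.0472)
step 3: θ'=1.1722 (R=1.3333) → pose (1.5320, -2.3941, 1.1722)
step 4: θ'=2.1722 (R=-1.0000) → pose (1.6290, -3.3480, 2.1722)

(1.6290, -3.3480, 2.1722)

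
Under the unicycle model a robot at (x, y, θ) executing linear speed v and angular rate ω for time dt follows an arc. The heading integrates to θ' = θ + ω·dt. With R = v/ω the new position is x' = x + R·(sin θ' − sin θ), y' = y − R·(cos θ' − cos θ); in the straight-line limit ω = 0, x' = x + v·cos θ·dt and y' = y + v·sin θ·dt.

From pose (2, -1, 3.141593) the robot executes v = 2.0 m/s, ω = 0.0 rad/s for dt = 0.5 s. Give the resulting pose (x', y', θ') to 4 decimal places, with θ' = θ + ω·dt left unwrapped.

(1.0000, -1.0000, 3.1416)

θ' = 3.1416 + 0.0·0.5 = 3.1416
ω = 0 → straight: x' = 2 + 2.0·cos(3.1416)·0.5 = 1.0000
y' = -1 + 2.0·sin(3.1416)·0.5 = -1.0000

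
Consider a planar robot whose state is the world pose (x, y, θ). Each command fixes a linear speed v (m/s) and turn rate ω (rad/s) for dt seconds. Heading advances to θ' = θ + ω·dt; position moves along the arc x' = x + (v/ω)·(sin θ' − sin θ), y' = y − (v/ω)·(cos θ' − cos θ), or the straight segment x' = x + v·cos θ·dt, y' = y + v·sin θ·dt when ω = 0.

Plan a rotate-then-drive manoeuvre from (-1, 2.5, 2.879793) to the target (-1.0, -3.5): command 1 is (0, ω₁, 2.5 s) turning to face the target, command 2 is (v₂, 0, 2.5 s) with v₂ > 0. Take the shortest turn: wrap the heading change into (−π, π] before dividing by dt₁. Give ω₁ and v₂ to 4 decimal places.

ω₁ = 0.7330, v₂ = 2.4000

heading to target = atan2(-3.5−2.5, -1−-1) = -1.5708
Δθ = wrap(-1.5708 − 2.8798) = 1.8326; ω₁ = Δθ/dt₁ = 0.7330
distance = √((-1−-1)² + (-3.5−2.5)²) = 6.0000; v₂ = distance/dt₂ = 2.4000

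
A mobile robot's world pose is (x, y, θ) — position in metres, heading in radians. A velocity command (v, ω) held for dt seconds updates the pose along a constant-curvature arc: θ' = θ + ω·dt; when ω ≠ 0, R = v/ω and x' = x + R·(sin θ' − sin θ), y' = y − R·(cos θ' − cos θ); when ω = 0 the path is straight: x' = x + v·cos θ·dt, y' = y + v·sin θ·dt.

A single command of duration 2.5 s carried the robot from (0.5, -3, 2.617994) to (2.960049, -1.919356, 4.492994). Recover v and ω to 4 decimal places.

v = -1.2500, ω = 0.7500

Δθ = 4.492994 − 2.617994 = 1.875000
ω = Δθ/dt = 1.875000/2.5 = 0.7500
R = Δx/(sin θ' − sin θ) = -1.6667
v = R·ω = -1.6667·0.7500 = -1.2500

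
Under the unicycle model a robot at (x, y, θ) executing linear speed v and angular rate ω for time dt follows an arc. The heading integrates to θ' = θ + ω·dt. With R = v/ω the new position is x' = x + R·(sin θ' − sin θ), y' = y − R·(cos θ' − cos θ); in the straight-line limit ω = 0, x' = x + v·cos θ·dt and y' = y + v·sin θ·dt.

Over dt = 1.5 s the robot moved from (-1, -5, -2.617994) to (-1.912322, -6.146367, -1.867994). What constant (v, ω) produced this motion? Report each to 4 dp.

Δθ = -1.867994 − -2.617994 = 0.750000
ω = Δθ/dt = 0.750000/1.5 = 0.5000
R = −Δy/(cos θ' − cos θ) = 2.0000
v = R·ω = 2.0000·0.5000 = 1.0000

v = 1.0000, ω = 0.5000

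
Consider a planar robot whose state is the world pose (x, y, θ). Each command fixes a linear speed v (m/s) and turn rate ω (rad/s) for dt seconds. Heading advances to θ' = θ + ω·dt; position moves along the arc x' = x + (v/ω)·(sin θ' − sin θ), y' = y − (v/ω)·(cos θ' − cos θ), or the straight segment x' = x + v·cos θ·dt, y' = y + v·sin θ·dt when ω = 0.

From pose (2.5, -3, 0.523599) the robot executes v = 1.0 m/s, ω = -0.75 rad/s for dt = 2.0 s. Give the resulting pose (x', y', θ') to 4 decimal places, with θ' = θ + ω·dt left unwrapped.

(4.2713, -3.4080, -0.9764)

θ' = 0.5236 + -0.75·2.0 = -0.9764
R = v/ω = 1.0/-0.75 = -1.3333
x' = 2.5 + -1.3333·(sin -0.9764 − sin 0.5236) = 4.2713
y' = -3 − -1.3333·(cos -0.9764 − cos 0.5236) = -3.4080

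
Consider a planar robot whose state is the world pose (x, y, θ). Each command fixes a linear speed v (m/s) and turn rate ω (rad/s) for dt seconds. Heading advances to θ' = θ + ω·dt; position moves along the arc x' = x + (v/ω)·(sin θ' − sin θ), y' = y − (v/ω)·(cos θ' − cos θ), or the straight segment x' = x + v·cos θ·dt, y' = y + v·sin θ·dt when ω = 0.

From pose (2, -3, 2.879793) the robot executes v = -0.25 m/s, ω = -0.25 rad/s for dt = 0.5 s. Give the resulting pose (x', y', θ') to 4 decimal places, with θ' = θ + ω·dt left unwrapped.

θ' = 2.8798 + -0.25·0.5 = 2.7548
R = v/ω = -0.25/-0.25 = 1.0000
x' = 2 + 1.0000·(sin 2.7548 − sin 2.8798) = 2.1184
y' = -3 − 1.0000·(cos 2.7548 − cos 2.8798) = -3.0398

(2.1184, -3.0398, 2.7548)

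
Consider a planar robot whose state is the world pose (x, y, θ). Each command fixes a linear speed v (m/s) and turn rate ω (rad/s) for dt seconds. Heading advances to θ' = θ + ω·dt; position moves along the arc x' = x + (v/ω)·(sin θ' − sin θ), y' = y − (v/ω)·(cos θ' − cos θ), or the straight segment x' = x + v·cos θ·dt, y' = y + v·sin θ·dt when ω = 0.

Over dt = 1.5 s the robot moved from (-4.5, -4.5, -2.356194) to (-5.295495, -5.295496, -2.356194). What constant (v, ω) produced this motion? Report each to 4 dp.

v = 0.7500, ω = 0.0000

Δθ = -2.356194 − -2.356194 = 0.000000
ω = Δθ/dt = 0.000000/1.5 = 0.0000
ω = 0 → v = (Δx·cos θ + Δy·sin θ)/dt = 0.7500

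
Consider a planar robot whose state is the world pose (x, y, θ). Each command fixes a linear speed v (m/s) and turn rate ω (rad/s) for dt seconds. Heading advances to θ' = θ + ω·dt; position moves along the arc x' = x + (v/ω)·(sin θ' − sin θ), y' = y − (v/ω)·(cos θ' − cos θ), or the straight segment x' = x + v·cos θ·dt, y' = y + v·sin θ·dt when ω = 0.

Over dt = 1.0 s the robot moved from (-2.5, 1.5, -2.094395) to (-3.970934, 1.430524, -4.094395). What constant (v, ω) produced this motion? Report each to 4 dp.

v = 1.7500, ω = -2.0000

Δθ = -4.094395 − -2.094395 = -2.000000
ω = Δθ/dt = -2.000000/1.0 = -2.0000
R = Δx/(sin θ' − sin θ) = -0.8750
v = R·ω = -0.8750·-2.0000 = 1.7500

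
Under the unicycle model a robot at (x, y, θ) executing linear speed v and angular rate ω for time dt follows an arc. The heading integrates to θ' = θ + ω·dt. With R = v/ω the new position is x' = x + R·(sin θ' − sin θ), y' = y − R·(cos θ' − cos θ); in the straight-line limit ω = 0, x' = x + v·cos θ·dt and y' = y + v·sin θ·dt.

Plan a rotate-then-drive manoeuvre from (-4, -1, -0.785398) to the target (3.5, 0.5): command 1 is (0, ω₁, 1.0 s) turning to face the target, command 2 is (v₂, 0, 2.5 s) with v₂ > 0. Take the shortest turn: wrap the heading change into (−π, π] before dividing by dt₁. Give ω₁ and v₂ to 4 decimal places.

ω₁ = 0.9828, v₂ = 3.0594

heading to target = atan2(0.5−-1, 3.5−-4) = 0.1974
Δθ = wrap(0.1974 − -0.7854) = 0.9828; ω₁ = Δθ/dt₁ = 0.9828
distance = √((3.5−-4)² + (0.5−-1)²) = 7.6485; v₂ = distance/dt₂ = 3.0594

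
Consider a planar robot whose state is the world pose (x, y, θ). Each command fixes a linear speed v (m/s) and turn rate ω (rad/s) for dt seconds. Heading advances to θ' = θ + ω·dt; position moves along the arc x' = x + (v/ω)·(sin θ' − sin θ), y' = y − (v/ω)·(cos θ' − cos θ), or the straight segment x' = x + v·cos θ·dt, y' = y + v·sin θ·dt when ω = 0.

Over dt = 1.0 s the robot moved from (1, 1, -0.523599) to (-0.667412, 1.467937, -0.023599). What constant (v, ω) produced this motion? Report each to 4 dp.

Δθ = -0.023599 − -0.523599 = 0.500000
ω = Δθ/dt = 0.500000/1.0 = 0.5000
R = Δx/(sin θ' − sin θ) = -3.5000
v = R·ω = -3.5000·0.5000 = -1.7500

v = -1.7500, ω = 0.5000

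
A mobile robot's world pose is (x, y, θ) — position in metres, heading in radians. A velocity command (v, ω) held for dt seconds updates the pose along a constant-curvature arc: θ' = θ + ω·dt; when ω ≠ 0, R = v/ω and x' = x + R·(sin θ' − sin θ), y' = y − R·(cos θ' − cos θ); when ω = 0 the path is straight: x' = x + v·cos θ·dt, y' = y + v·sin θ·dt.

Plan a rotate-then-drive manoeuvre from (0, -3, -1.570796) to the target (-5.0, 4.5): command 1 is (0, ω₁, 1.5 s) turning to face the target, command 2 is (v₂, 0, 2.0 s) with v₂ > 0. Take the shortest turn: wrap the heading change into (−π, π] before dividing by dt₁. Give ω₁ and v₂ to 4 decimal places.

ω₁ = -1.7024, v₂ = 4.5069

heading to target = atan2(4.5−-3, -5−0) = 2.1588
Δθ = wrap(2.1588 − -1.5708) = -2.5536; ω₁ = Δθ/dt₁ = -1.7024
distance = √((-5−0)² + (4.5−-3)²) = 9.0139; v₂ = distance/dt₂ = 4.5069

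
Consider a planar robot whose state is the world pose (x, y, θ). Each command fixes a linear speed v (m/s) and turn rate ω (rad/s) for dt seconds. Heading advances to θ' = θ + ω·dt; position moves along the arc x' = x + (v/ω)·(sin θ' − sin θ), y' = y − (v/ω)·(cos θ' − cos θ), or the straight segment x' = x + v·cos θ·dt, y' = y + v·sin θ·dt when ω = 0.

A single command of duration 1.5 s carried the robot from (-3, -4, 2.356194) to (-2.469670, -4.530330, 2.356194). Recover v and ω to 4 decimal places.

v = -0.5000, ω = 0.0000

Δθ = 2.356194 − 2.356194 = 0.000000
ω = Δθ/dt = 0.000000/1.5 = 0.0000
ω = 0 → v = (Δx·cos θ + Δy·sin θ)/dt = -0.5000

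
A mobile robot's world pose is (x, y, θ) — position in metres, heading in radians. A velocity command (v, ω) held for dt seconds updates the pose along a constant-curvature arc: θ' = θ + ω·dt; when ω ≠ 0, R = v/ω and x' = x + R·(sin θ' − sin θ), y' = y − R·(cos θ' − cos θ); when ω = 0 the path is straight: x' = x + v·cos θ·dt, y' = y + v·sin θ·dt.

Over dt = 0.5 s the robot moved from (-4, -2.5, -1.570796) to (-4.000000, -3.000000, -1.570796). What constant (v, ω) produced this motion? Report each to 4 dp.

Δθ = -1.570796 − -1.570796 = 0.000000
ω = Δθ/dt = 0.000000/0.5 = 0.0000
ω = 0 → v = (Δx·cos θ + Δy·sin θ)/dt = 1.0000

v = 1.0000, ω = 0.0000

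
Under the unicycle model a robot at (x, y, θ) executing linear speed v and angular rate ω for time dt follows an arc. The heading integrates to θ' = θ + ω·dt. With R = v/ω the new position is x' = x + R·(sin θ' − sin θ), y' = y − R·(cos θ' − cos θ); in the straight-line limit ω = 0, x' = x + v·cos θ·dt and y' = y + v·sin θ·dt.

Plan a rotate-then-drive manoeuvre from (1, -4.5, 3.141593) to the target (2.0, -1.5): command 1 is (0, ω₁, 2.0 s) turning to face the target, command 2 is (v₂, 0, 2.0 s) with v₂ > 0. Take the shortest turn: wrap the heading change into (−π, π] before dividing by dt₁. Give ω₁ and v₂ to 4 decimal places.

ω₁ = -0.9463, v₂ = 1.5811

heading to target = atan2(-1.5−-4.5, 2−1) = 1.2490
Δθ = wrap(1.2490 − 3.1416) = -1.8925; ω₁ = Δθ/dt₁ = -0.9463
distance = √((2−1)² + (-1.5−-4.5)²) = 3.1623; v₂ = distance/dt₂ = 1.5811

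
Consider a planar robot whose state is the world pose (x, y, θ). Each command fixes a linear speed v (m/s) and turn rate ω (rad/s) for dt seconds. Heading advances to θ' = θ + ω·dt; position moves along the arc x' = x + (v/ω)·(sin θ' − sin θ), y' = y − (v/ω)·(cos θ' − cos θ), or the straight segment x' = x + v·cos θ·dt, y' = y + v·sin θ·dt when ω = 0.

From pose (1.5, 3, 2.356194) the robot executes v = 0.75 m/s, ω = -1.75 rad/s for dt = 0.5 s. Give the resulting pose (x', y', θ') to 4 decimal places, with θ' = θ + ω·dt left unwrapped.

θ' = 2.3562 + -1.75·0.5 = 1.4812
R = v/ω = 0.75/-1.75 = -0.4286
x' = 1.5 + -0.4286·(sin 1.4812 − sin 2.3562) = 1.3762
y' = 3 − -0.4286·(cos 1.4812 − cos 2.3562) = 3.3414

(1.3762, 3.3414, 1.4812)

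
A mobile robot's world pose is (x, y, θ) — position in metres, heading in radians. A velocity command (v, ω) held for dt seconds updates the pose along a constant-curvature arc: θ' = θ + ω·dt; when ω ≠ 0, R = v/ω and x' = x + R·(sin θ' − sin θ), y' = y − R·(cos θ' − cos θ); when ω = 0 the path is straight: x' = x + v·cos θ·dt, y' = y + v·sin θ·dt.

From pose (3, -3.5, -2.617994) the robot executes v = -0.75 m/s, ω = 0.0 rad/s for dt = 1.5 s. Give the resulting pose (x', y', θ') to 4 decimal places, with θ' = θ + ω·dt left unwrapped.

(3.9743, -2.9375, -2.6180)

θ' = -2.6180 + 0.0·1.5 = -2.6180
ω = 0 → straight: x' = 3 + -0.75·cos(-2.6180)·1.5 = 3.9743
y' = -3.5 + -0.75·sin(-2.6180)·1.5 = -2.9375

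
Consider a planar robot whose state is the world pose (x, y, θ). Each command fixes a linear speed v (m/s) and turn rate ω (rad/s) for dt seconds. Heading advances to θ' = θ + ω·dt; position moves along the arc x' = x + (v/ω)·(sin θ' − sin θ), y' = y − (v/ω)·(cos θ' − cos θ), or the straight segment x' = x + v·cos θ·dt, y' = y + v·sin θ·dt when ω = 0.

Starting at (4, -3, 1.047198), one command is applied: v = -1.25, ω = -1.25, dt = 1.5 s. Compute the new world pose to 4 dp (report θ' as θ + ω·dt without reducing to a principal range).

θ' = 1.0472 + -1.25·1.5 = -0.8278
R = v/ω = -1.25/-1.25 = 1.0000
x' = 4 + 1.0000·(sin -0.8278 − sin 1.0472) = 2.3975
y' = -3 − 1.0000·(cos -0.8278 − cos 1.0472) = -3.1765

(2.3975, -3.1765, -0.8278)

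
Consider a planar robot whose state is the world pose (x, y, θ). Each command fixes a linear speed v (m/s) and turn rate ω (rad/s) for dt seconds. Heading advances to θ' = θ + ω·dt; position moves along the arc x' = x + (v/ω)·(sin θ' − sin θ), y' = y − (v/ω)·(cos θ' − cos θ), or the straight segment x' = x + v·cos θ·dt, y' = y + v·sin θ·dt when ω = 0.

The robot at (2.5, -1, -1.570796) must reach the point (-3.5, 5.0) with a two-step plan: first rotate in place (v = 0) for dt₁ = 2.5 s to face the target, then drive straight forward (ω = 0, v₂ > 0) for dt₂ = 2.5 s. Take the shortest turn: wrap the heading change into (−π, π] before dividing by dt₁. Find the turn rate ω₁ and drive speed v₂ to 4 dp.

ω₁ = -0.9425, v₂ = 3.3941

heading to target = atan2(5−-1, -3.5−2.5) = 2.3562
Δθ = wrap(2.3562 − -1.5708) = -2.3562; ω₁ = Δθ/dt₁ = -0.9425
distance = √((-3.5−2.5)² + (5−-1)²) = 8.4853; v₂ = distance/dt₂ = 3.3941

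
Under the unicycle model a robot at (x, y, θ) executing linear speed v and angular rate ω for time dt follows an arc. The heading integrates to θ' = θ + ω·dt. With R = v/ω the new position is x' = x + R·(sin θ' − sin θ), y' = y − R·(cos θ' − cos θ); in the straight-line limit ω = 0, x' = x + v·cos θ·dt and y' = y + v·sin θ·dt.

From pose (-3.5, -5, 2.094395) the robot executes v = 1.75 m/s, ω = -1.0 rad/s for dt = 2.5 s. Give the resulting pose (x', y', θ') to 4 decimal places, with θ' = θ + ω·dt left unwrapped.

θ' = 2.0944 + -1.0·2.5 = -0.4056
R = v/ω = 1.75/-1.0 = -1.7500
x' = -3.5 + -1.7500·(sin -0.4056 − sin 2.0944) = -1.2939
y' = -5 − -1.7500·(cos -0.4056 − cos 2.0944) = -2.5170

(-1.2939, -2.5170, -0.4056)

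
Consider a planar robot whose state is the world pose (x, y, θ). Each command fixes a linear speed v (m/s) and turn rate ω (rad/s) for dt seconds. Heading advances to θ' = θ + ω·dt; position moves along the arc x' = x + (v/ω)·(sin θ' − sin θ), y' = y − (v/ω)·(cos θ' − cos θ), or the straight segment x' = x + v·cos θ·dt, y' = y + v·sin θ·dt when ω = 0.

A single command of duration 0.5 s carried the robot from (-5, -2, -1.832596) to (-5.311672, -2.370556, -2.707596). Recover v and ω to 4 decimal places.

v = 1.0000, ω = -1.7500

Δθ = -2.707596 − -1.832596 = -0.875000
ω = Δθ/dt = -0.875000/0.5 = -1.7500
R = −Δy/(cos θ' − cos θ) = -0.5714
v = R·ω = -0.5714·-1.7500 = 1.0000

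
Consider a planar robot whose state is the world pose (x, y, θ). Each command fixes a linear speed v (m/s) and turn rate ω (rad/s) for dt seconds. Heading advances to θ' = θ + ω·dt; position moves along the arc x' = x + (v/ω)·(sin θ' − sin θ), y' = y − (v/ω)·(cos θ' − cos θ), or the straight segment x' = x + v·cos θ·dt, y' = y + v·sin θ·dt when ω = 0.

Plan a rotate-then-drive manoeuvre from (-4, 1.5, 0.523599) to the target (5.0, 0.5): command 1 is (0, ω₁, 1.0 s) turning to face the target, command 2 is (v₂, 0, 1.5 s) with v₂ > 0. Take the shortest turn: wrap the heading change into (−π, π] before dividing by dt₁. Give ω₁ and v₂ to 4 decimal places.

ω₁ = -0.6343, v₂ = 6.0369

heading to target = atan2(0.5−1.5, 5−-4) = -0.1107
Δθ = wrap(-0.1107 − 0.5236) = -0.6343; ω₁ = Δθ/dt₁ = -0.6343
distance = √((5−-4)² + (0.5−1.5)²) = 9.0554; v₂ = distance/dt₂ = 6.0369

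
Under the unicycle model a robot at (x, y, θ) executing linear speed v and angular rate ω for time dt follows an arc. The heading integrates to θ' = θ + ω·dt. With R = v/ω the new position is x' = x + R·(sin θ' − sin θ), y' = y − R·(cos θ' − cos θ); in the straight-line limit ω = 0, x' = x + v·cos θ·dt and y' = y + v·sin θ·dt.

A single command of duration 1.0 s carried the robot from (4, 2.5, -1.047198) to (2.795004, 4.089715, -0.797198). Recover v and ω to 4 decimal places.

Δθ = -0.797198 − -1.047198 = 0.250000
ω = Δθ/dt = 0.250000/1.0 = 0.2500
R = −Δy/(cos θ' − cos θ) = -8.0000
v = R·ω = -8.0000·0.2500 = -2.0000

v = -2.0000, ω = 0.2500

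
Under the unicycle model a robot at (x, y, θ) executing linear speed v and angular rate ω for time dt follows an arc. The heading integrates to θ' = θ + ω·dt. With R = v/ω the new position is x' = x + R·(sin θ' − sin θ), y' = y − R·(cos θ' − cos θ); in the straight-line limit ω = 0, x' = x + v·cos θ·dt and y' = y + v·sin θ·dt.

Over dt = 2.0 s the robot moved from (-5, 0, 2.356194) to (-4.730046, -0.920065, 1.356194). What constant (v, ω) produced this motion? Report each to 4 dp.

Δθ = 1.356194 − 2.356194 = -1.000000
ω = Δθ/dt = -1.000000/2.0 = -0.5000
R = −Δy/(cos θ' − cos θ) = 1.0000
v = R·ω = 1.0000·-0.5000 = -0.5000

v = -0.5000, ω = -0.5000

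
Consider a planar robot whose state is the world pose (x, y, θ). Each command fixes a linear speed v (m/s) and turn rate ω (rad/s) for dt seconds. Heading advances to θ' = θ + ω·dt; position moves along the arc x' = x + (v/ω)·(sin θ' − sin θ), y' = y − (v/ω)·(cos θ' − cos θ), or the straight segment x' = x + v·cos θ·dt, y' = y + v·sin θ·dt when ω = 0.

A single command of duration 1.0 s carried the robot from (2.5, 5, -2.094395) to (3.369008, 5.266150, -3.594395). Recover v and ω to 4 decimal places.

Δθ = -3.594395 − -2.094395 = -1.500000
ω = Δθ/dt = -1.500000/1.0 = -1.5000
R = Δx/(sin θ' − sin θ) = 0.6667
v = R·ω = 0.6667·-1.5000 = -1.0000

v = -1.0000, ω = -1.5000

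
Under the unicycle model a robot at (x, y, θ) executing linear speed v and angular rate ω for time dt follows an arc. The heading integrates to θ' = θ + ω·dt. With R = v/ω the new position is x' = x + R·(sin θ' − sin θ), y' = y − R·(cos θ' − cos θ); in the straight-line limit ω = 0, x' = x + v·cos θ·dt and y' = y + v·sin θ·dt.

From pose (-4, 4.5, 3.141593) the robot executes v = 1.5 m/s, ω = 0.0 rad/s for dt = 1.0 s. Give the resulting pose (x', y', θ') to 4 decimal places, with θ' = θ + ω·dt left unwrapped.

(-5.5000, 4.5000, 3.1416)

θ' = 3.1416 + 0.0·1.0 = 3.1416
ω = 0 → straight: x' = -4 + 1.5·cos(3.1416)·1.0 = -5.5000
y' = 4.5 + 1.5·sin(3.1416)·1.0 = 4.5000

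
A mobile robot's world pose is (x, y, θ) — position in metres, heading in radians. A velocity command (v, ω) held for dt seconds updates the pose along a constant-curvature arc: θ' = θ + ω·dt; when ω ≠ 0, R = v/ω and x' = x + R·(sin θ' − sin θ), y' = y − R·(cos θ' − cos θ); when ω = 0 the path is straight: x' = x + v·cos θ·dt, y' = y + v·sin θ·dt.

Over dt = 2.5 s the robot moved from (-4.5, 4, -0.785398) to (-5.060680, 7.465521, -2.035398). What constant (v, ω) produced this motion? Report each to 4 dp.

v = -1.5000, ω = -0.5000

Δθ = -2.035398 − -0.785398 = -1.250000
ω = Δθ/dt = -1.250000/2.5 = -0.5000
R = −Δy/(cos θ' − cos θ) = 3.0000
v = R·ω = 3.0000·-0.5000 = -1.5000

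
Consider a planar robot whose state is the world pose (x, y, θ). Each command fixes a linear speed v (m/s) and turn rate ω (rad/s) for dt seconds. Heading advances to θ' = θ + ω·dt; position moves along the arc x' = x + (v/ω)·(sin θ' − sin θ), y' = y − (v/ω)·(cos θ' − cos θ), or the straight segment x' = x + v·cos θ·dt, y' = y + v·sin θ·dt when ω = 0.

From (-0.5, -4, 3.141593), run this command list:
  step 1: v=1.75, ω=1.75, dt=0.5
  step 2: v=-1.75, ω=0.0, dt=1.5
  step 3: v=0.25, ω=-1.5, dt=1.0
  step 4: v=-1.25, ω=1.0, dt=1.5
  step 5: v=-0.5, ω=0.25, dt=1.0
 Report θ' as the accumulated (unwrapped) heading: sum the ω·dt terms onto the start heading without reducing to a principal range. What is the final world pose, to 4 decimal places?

step 1: θ'=4.0166 (R=1.0000) → pose (-1.2675, -4.3590, 4.0166)
step 2: θ'=4.0166 (straight) → pose (0.4151, -2.3442, 4.0166)
step 3: θ'=2.5166 (R=-0.1667) → pose (0.1896, -2.3725, 2.5166)
step 4: θ'=4.0166 (R=-1.2500) → pose (1.8804, -2.1601, 4.0166)
step 5: θ'=4.2666 (R=-2.0000) → pose (2.1499, -1.7404, 4.2666)

(2.1499, -1.7404, 4.2666)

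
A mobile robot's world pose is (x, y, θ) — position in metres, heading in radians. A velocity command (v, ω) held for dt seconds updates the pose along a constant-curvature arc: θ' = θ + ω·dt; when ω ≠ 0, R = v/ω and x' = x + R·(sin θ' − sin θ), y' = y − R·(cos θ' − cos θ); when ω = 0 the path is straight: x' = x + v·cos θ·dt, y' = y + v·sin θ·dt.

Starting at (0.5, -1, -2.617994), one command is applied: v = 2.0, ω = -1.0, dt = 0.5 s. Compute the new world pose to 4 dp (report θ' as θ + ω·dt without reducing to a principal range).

(-0.4528, -1.2674, -3.1180)

θ' = -2.6180 + -1.0·0.5 = -3.1180
R = v/ω = 2.0/-1.0 = -2.0000
x' = 0.5 + -2.0000·(sin -3.1180 − sin -2.6180) = -0.4528
y' = -1 − -2.0000·(cos -3.1180 − cos -2.6180) = -1.2674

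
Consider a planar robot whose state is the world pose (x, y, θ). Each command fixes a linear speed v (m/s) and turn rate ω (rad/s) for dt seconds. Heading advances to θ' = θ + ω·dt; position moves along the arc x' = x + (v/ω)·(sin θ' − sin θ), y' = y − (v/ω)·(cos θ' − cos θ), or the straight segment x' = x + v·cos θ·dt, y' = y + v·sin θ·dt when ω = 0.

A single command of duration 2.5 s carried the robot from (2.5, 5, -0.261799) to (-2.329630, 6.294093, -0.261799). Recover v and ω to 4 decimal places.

v = -2.0000, ω = 0.0000

Δθ = -0.261799 − -0.261799 = 0.000000
ω = Δθ/dt = 0.000000/2.5 = 0.0000
ω = 0 → v = (Δx·cos θ + Δy·sin θ)/dt = -2.0000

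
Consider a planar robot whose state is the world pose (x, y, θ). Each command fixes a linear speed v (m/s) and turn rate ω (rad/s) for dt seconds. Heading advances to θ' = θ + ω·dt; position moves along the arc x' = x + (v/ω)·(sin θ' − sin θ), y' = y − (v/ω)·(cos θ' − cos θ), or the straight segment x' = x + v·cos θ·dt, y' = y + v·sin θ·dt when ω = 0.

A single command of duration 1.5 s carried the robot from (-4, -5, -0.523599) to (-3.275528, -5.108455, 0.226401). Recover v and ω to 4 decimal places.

v = 0.5000, ω = 0.5000

Δθ = 0.226401 − -0.523599 = 0.750000
ω = Δθ/dt = 0.750000/1.5 = 0.5000
R = Δx/(sin θ' − sin θ) = 1.0000
v = R·ω = 1.0000·0.5000 = 0.5000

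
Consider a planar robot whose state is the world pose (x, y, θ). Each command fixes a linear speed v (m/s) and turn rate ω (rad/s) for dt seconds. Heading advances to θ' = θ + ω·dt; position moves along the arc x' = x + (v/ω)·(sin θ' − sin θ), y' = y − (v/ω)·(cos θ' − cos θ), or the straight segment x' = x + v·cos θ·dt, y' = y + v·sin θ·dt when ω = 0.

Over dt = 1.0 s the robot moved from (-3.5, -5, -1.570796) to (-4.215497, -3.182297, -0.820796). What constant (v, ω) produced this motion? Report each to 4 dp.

Δθ = -0.820796 − -1.570796 = 0.750000
ω = Δθ/dt = 0.750000/1.0 = 0.7500
R = −Δy/(cos θ' − cos θ) = -2.6667
v = R·ω = -2.6667·0.7500 = -2.0000

v = -2.0000, ω = 0.7500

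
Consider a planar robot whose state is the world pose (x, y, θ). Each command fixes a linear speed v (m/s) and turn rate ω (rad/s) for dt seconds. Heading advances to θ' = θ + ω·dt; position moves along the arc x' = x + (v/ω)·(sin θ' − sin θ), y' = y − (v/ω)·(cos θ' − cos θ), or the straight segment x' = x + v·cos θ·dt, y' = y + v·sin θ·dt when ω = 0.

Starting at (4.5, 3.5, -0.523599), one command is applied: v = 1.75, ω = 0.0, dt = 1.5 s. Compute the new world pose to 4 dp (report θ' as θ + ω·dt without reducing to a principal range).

θ' = -0.5236 + 0.0·1.5 = -0.5236
ω = 0 → straight: x' = 4.5 + 1.75·cos(-0.5236)·1.5 = 6.7733
y' = 3.5 + 1.75·sin(-0.5236)·1.5 = 2.1875

(6.7733, 2.1875, -0.5236)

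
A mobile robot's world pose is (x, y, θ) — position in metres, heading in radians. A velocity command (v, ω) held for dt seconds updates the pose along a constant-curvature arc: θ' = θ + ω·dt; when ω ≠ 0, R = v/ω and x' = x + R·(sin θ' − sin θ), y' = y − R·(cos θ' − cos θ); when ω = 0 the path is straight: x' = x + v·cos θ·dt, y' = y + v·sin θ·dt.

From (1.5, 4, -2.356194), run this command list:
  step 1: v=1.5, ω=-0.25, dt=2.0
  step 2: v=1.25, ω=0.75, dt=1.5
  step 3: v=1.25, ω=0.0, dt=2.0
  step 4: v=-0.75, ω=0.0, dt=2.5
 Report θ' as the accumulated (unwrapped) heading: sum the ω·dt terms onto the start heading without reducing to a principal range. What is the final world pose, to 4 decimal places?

(-2.3293, 0.5353, -1.7312)

step 1: θ'=-2.8562 (R=-6.0000) → pose (-1.0534, 2.4853, -2.8562)
step 2: θ'=-1.7312 (R=1.6667) → pose (-2.2294, 1.1523, -1.7312)
step 3: θ'=-1.7312 (straight) → pose (-2.6287, -1.3156, -1.7312)
step 4: θ'=-1.7312 (straight) → pose (-2.3293, 0.5353, -1.7312)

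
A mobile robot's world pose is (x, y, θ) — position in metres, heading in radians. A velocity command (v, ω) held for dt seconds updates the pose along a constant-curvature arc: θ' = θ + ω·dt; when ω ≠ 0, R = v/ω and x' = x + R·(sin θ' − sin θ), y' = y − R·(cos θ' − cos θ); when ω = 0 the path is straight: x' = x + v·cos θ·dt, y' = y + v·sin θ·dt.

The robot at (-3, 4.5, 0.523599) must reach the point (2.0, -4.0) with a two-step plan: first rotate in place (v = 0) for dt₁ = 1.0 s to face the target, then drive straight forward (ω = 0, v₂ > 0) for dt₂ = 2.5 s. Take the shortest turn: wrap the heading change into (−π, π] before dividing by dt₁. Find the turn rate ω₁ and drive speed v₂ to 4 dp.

ω₁ = -1.5627, v₂ = 3.9446

heading to target = atan2(-4−4.5, 2−-3) = -1.0391
Δθ = wrap(-1.0391 − 0.5236) = -1.5627; ω₁ = Δθ/dt₁ = -1.5627
distance = √((2−-3)² + (-4−4.5)²) = 9.8615; v₂ = distance/dt₂ = 3.9446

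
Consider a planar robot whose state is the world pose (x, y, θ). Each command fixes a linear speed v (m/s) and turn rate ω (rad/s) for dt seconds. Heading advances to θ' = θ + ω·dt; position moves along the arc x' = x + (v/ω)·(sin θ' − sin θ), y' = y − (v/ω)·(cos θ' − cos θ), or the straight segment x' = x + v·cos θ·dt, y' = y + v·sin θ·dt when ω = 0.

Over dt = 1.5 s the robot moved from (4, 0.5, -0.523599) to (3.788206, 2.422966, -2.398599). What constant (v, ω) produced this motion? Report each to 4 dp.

v = -1.5000, ω = -1.2500

Δθ = -2.398599 − -0.523599 = -1.875000
ω = Δθ/dt = -1.875000/1.5 = -1.2500
R = −Δy/(cos θ' − cos θ) = 1.2000
v = R·ω = 1.2000·-1.2500 = -1.5000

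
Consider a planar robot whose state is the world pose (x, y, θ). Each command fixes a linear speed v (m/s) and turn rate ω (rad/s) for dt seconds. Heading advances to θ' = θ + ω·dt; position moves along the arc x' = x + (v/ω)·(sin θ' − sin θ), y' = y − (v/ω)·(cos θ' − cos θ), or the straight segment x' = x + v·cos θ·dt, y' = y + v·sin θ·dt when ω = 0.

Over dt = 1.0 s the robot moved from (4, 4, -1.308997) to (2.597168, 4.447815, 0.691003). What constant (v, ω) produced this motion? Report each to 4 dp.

v = -1.7500, ω = 2.0000

Δθ = 0.691003 − -1.308997 = 2.000000
ω = Δθ/dt = 2.000000/1.0 = 2.0000
R = Δx/(sin θ' − sin θ) = -0.8750
v = R·ω = -0.8750·2.0000 = -1.7500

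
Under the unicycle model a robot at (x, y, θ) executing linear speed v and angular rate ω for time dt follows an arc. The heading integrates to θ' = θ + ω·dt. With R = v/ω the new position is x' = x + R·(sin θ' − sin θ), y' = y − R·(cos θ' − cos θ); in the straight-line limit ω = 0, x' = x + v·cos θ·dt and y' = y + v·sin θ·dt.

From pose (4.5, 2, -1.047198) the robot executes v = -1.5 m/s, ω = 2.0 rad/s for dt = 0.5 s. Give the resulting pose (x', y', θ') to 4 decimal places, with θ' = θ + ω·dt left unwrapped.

θ' = -1.0472 + 2.0·0.5 = -0.0472
R = v/ω = -1.5/2.0 = -0.7500
x' = 4.5 + -0.7500·(sin -0.0472 − sin -1.0472) = 3.8859
y' = 2 − -0.7500·(cos -0.0472 − cos -1.0472) = 2.3742

(3.8859, 2.3742, -0.0472)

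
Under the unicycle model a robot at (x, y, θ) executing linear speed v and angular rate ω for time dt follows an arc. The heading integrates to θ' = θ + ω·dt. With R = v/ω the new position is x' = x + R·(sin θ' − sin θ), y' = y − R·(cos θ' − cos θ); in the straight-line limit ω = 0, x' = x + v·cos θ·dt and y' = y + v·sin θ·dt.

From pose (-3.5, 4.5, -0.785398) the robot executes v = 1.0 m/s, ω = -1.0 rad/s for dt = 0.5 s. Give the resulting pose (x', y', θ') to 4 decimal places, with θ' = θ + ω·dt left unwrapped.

(-3.2476, 4.0744, -1.2854)

θ' = -0.7854 + -1.0·0.5 = -1.2854
R = v/ω = 1.0/-1.0 = -1.0000
x' = -3.5 + -1.0000·(sin -1.2854 − sin -0.7854) = -3.2476
y' = 4.5 − -1.0000·(cos -1.2854 − cos -0.7854) = 4.0744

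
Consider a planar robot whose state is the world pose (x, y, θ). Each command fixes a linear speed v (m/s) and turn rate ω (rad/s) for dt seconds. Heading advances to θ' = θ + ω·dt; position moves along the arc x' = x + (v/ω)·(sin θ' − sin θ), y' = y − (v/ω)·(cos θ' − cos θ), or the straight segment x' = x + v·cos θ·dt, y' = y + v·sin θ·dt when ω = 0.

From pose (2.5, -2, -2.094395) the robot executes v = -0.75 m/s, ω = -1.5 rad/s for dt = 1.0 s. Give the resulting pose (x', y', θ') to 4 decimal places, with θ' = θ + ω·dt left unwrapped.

(3.1518, -1.8004, -3.5944)

θ' = -2.0944 + -1.5·1.0 = -3.5944
R = v/ω = -0.75/-1.5 = 0.5000
x' = 2.5 + 0.5000·(sin -3.5944 − sin -2.0944) = 3.1518
y' = -2 − 0.5000·(cos -3.5944 − cos -2.0944) = -1.8004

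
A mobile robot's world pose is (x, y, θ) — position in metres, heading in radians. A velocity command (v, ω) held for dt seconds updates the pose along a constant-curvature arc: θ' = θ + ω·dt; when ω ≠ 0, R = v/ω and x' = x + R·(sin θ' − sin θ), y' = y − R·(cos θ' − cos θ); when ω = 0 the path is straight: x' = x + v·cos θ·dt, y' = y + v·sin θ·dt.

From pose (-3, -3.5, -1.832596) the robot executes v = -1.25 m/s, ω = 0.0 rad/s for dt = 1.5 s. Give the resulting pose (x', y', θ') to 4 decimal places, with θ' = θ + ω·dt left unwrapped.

θ' = -1.8326 + 0.0·1.5 = -1.8326
ω = 0 → straight: x' = -3 + -1.25·cos(-1.8326)·1.5 = -2.5147
y' = -3.5 + -1.25·sin(-1.8326)·1.5 = -1.6889

(-2.5147, -1.6889, -1.8326)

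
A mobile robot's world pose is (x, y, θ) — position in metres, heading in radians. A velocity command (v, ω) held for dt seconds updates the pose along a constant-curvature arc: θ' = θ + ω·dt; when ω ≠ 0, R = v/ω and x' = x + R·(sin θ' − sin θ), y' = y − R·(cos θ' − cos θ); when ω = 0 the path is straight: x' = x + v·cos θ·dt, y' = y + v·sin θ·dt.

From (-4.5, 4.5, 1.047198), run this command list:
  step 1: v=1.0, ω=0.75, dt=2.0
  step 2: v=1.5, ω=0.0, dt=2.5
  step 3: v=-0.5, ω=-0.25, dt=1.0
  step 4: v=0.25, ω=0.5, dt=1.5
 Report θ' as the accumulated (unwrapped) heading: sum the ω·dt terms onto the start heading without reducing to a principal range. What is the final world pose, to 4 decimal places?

step 1: θ'=2.5472 (R=1.3333) → pose (-4.9080, 6.2713, 2.5472)
step 2: θ'=2.5472 (straight) → pose (-8.0149, 8.3713, 2.5472)
step 3: θ'=2.2972 (R=2.0000) → pose (-7.6397, 8.0427, 2.2972)
step 4: θ'=3.0472 (R=0.5000) → pose (-7.9664, 8.2084, 3.0472)

(-7.9664, 8.2084, 3.0472)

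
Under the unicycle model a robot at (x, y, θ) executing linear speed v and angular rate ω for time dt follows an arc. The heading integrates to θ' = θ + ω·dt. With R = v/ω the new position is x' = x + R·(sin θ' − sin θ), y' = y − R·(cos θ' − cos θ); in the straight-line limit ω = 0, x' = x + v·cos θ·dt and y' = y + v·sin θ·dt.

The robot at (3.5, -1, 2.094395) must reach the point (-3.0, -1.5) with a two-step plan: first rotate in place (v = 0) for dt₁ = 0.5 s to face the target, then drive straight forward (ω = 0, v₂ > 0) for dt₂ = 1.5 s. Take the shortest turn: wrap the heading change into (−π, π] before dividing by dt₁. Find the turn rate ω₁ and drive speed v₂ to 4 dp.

ω₁ = 2.2479, v₂ = 4.3461

heading to target = atan2(-1.5−-1, -3−3.5) = -3.0648
Δθ = wrap(-3.0648 − 2.0944) = 1.1240; ω₁ = Δθ/dt₁ = 2.2479
distance = √((-3−3.5)² + (-1.5−-1)²) = 6.5192; v₂ = distance/dt₂ = 4.3461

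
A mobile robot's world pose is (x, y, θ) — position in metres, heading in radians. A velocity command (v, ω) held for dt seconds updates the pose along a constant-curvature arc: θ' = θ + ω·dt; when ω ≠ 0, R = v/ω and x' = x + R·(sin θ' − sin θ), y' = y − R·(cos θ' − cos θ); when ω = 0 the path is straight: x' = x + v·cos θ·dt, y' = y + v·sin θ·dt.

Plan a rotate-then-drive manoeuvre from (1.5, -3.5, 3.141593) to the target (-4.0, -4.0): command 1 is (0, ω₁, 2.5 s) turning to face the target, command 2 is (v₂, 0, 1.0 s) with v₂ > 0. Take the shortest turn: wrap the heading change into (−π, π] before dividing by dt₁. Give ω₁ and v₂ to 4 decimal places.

heading to target = atan2(-4−-3.5, -4−1.5) = -3.0509
Δθ = wrap(-3.0509 − 3.1416) = 0.0907; ω₁ = Δθ/dt₁ = 0.0363
distance = √((-4−1.5)² + (-4−-3.5)²) = 5.5227; v₂ = distance/dt₂ = 5.5227

ω₁ = 0.0363, v₂ = 5.5227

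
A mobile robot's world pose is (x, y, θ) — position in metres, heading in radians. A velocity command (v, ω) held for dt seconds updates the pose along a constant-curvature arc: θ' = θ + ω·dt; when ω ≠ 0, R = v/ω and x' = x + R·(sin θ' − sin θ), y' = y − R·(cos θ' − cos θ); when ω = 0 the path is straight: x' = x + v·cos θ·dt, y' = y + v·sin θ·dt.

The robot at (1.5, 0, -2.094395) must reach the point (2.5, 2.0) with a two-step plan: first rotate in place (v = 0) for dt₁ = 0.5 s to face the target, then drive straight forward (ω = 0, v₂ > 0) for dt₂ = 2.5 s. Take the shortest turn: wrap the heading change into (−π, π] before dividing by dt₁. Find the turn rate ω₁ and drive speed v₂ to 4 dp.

heading to target = atan2(2−0, 2.5−1.5) = 1.1071
Δθ = wrap(1.1071 − -2.0944) = -3.0816; ω₁ = Δθ/dt₁ = -6.1633
distance = √((2.5−1.5)² + (2−0)²) = 2.2361; v₂ = distance/dt₂ = 0.8944

ω₁ = -6.1633, v₂ = 0.8944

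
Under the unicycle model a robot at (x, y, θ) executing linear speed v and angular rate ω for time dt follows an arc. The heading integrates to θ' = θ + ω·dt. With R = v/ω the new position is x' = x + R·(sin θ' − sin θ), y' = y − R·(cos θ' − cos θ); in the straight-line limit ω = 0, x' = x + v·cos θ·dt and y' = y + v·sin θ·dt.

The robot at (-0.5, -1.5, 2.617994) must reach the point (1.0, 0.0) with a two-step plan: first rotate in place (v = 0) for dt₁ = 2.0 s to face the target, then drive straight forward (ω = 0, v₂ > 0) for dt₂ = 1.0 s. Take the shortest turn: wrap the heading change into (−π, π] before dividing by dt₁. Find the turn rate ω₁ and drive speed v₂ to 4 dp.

heading to target = atan2(0−-1.5, 1−-0.5) = 0.7854
Δθ = wrap(0.7854 − 2.6180) = -1.8326; ω₁ = Δθ/dt₁ = -0.9163
distance = √((1−-0.5)² + (0−-1.5)²) = 2.1213; v₂ = distance/dt₂ = 2.1213

ω₁ = -0.9163, v₂ = 2.1213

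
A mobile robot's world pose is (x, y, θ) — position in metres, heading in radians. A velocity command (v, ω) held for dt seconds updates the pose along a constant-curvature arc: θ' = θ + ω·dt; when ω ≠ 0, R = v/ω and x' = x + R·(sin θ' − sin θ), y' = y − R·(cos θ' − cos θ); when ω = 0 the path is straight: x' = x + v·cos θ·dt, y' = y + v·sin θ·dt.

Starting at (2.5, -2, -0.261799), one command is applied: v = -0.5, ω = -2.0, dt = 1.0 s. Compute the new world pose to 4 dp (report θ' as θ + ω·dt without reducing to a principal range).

(2.3721, -1.5992, -2.2618)

θ' = -0.2618 + -2.0·1.0 = -2.2618
R = v/ω = -0.5/-2.0 = 0.2500
x' = 2.5 + 0.2500·(sin -2.2618 − sin -0.2618) = 2.3721
y' = -2 − 0.2500·(cos -2.2618 − cos -0.2618) = -1.5992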